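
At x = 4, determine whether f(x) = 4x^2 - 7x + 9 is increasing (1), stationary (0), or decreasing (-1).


Compute f'(x) to determine behavior:
f'(x) = 8x - 7
f'(4) = 8 * 4 - 7
= 32 - 7
= 25
Since f'(4) > 0, the function is increasing (1)

1


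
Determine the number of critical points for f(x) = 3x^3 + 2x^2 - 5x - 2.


Find where f'(x) = 0:
f(x) = 3x^3 + 2x^2 - 5x - 2
f'(x) = 9x^2 + 4x - 5
This is a quadratic in x. Use the discriminant to count real roots.
Discriminant = (4)^2 - 4 * 9 * (-5)
= 16 - (-180)
= 196
Since discriminant > 0, f'(x) = 0 has 2 real solutions.
Number of critical points: 2

2


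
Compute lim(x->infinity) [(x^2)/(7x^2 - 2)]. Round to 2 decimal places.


For limits at infinity with equal-degree polynomials,
we compare leading coefficients.
Numerator leading term: x^2
Denominator leading term: 7x^2
Divide both by x^2:
lim = (1) / (7 - 2/x^2)
As x -> infinity, the 1/x and 1/x^2 terms vanish:
= 1/7 ≈ 0.14

0.14


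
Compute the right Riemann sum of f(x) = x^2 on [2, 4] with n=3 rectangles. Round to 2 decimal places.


Right Riemann sum uses right endpoints of each subinterval.
Interval: [2, 4], n = 3
dx = (4 - 2) / 3 = 2/3
Right endpoints: [8/3, 10/3, 4]
f values: [64/9, 100/9, 16]
Sum = dx * (sum of f values)
= 2/3 * 308/9
= 616/27 ≈ 22.81

22.81


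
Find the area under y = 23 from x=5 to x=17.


The area under a constant function y = 23 is a rectangle.
Width = 17 - 5 = 12
Height = 23
Area = width * height
= 12 * 23
= 276

276


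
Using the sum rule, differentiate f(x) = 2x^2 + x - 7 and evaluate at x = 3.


Differentiate term by term using power and sum rules:
f(x) = 2x^2 + x - 7
f'(x) = 4x + 1
Substitute x = 3:
f'(3) = 4 * 3 + 1
= 12 + 1
= 13

13


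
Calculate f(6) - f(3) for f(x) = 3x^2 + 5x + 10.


Net change = f(b) - f(a)
f(x) = 3x^2 + 5x + 10
Compute f(6):
f(6) = 3 * 6^2 + 5 * 6 + 10
= 108 + 30 + 10
= 148
Compute f(3):
f(3) = 3 * 3^2 + 5 * 3 + 10
= 27 + 15 + 10
= 52
Net change = 148 - 52 = 96

96


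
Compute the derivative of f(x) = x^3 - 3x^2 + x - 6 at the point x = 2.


Differentiate f(x) = x^3 - 3x^2 + x - 6 term by term:
f'(x) = 3x^2 - 6x + 1
Substitute x = 2:
f'(2) = 3 * 2^2 - 6 * 2 + 1
= 12 - 12 + 1
= 1

1


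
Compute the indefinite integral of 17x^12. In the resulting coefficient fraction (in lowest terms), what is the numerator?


Apply the power rule for integration:
integral of ax^n dx = a/(n+1) * x^(n+1) + C
integral of 17x^12 dx
= 17/13 * x^13 + C
The coefficient in lowest terms is 17/13, and its numerator is 17

17


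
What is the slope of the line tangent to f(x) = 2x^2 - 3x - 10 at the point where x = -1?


The slope of the tangent line equals f'(x) at the point.
f(x) = 2x^2 - 3x - 10
f'(x) = 4x - 3
At x = -1:
f'(-1) = 4 * (-1) - 3
= -4 - 3
= -7

-7


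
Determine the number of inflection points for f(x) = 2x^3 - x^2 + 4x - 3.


Inflection points occur where f''(x) = 0 and concavity changes.
f(x) = 2x^3 - x^2 + 4x - 3
f'(x) = 6x^2 - 2x + 4
f''(x) = 12x - 2
Set f''(x) = 0:
12x - 2 = 0
x = 2 / 12 = 1/6
Since f''(x) is linear (degree 1), it changes sign at this point.
Therefore there is exactly 1 inflection point.

1


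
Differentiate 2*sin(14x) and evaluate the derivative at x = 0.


Apply the chain rule to differentiate 2*sin(14x):
d/dx [2*sin(14x)]
= 2 * cos(14x) * d/dx(14x)
= 2 * 14 * cos(14x)
= 28 * cos(14x)
Evaluate at x = 0:
= 28 * cos(0)
= 28 * 1
= 28

28


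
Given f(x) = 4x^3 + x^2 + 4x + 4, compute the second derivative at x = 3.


First derivative:
f'(x) = 12x^2 + 2x + 4
Second derivative:
f''(x) = 24x + 2
Substitute x = 3:
f''(3) = 24 * 3 + 2
= 72 + 2
= 74

74


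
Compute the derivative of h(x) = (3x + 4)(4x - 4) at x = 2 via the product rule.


Let u(x) = 3x + 4 and v(x) = 4x - 4
u'(x) = 3
v'(x) = 4
Product rule: h'(x) = u'(x)*v(x) + u(x)*v'(x)
= 3 * (4x - 4) + (3x + 4) * 4
At x = 2:
u(2) = 3 * 2 + 4 = 10
v(2) = 4 * 2 - 4 = 4
h'(2) = 3 * 4 + 10 * 4
= 12 + 40
= 52

52


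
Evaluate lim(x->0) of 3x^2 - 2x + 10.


Since polynomials are continuous, we use direct substitution.
lim(x->0) of 3x^2 - 2x + 10
= 3 * 0^2 - 2 * 0 + 10
= 0 + 0 + 10
= 10

10


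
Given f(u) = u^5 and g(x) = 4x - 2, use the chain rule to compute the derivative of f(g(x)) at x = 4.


Using the chain rule: (f(g(x)))' = f'(g(x)) * g'(x)
First, find g(4):
g(4) = 4 * 4 - 2 = 14
Next, f'(u) = 5u^4
And g'(x) = 4
So f'(g(4)) * g'(4)
= 5 * 14^4 * 4
= 5 * 38416 * 4
= 768320

768320


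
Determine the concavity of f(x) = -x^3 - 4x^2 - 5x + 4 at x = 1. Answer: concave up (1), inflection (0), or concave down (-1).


Concavity is determined by the sign of f''(x).
f(x) = -x^3 - 4x^2 - 5x + 4
f'(x) = -3x^2 - 8x - 5
f''(x) = -6x - 8
f''(1) = -6 * 1 - 8
= -6 - 8
= -14
Since f''(1) < 0, the function is concave down (-1)

-1


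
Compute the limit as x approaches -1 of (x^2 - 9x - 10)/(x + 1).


Direct substitution gives 0/0, so we factor the numerator.
Factor: (x^2 - 9x - 10) = (x + 1)(x - 10)
Cancel the common factor (x + 1):
(x^2 - 9x - 10)/(x + 1) = (x - 10)
Now substitute x = -1:
= (-1) - (10) = -11

-11


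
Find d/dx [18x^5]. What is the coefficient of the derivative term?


We apply the power rule: d/dx [ax^n] = a*n * x^(n-1)
d/dx [18x^5]
= 18 * 5 * x^(5-1)
= 90x^4
The coefficient is 90

90


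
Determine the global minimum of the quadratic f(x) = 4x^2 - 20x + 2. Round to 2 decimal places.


For a quadratic f(x) = ax^2 + bx + c with a > 0, the minimum is at the vertex.
Vertex x-coordinate: x = -b/(2a)
x = -(-20) / (2 * 4)
x = 20/8 = 5/2
Substitute back to find the minimum value:
f(5/2) = 4 * (5/2)^2 - 20 * (5/2) + 2
= 25 - 50 + 2
= -23 = -23.00

-23.00


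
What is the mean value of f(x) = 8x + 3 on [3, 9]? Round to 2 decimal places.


Average value = 1/(b-a) * integral from a to b of f(x) dx
First compute the integral of 8x + 3:
F(x) = 4x^2 + 3x
F(9) = 4 * 81 + 3 * 9 = 351
F(3) = 4 * 9 + 3 * 3 = 45
Integral = 351 - 45 = 306
Average = 306 / (9 - 3) = 306 / 6
= 51 = 51.00

51.00


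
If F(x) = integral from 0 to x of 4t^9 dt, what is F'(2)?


By the Fundamental Theorem of Calculus (Part 1):
If F(x) = integral from 0 to x of f(t) dt, then F'(x) = f(x)
Here f(t) = 4t^9
So F'(x) = 4x^9
Evaluate at x = 2:
F'(2) = 4 * 2^9
= 4 * 512
= 2048

2048


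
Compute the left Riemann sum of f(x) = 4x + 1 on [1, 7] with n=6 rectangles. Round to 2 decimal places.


Left Riemann sum uses left endpoints of each subinterval.
Interval: [1, 7], n = 6
dx = (7 - 1) / 6 = 1
Left endpoints: [1, 2, 3, 4, 5, 6]
f values: [5, 9, 13, 17, 21, 25]
Sum = dx * (sum of f values)
= 1 * 90
= 90 = 90.00

90.00


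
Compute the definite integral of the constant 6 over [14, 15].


The integral of a constant k over [a, b] equals k * (b - a).
integral from 14 to 15 of 6 dx
= 6 * (15 - 14)
= 6 * 1
= 6

6


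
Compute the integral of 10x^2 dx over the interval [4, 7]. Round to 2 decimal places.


Find the antiderivative of 10x^2:
F(x) = 10/3 * x^3
Apply the Fundamental Theorem of Calculus:
F(7) - F(4)
= 10/3 * 7^3 - 10/3 * 4^3
= 10/3 * (343 - 64)
= 10/3 * 279
= 930 = 930.00

930.00


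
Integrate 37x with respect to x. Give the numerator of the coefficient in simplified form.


Apply the power rule for integration:
integral of ax^n dx = a/(n+1) * x^(n+1) + C
integral of 37x dx
= 37/2 * x^2 + C
The coefficient in lowest terms is 37/2, and its numerator is 37

37


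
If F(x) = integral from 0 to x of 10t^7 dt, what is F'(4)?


By the Fundamental Theorem of Calculus (Part 1):
If F(x) = integral from 0 to x of f(t) dt, then F'(x) = f(x)
Here f(t) = 10t^7
So F'(x) = 10x^7
Evaluate at x = 4:
F'(4) = 10 * 4^7
= 10 * 16384
= 163840

163840


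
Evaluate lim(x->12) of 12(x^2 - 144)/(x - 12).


Direct substitution gives 0/0, so we factor the numerator.
Factor: 12(x^2 - 144) = 12 * (x - 12)(x + 12)
Cancel the common factor (x - 12):
12(x^2 - 144)/(x - 12) = 12 * (x + 12)
Now substitute x = 12:
= 12 * (12 + 12) = 288

288


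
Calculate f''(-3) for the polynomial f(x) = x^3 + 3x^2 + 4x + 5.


First derivative:
f'(x) = 3x^2 + 6x + 4
Second derivative:
f''(x) = 6x + 6
Substitute x = -3:
f''(-3) = 6 * (-3) + 6
= -18 + 6
= -12

-12


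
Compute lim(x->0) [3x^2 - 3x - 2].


Since polynomials are continuous, we use direct substitution.
lim(x->0) of 3x^2 - 3x - 2
= 3 * 0^2 - 3 * 0 - 2
= 0 + 0 - 2
= -2

-2


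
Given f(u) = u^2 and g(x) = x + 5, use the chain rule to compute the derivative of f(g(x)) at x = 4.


Using the chain rule: (f(g(x)))' = f'(g(x)) * g'(x)
First, find g(4):
g(4) = 1 * 4 + 5 = 9
Next, f'(u) = 2u
And g'(x) = 1
So f'(g(4)) * g'(4)
= 2 * 9 * 1
= 18

18


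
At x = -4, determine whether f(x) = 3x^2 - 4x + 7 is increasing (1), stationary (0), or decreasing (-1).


Compute f'(x) to determine behavior:
f'(x) = 6x - 4
f'(-4) = 6 * (-4) - 4
= -24 - 4
= -28
Since f'(-4) < 0, the function is decreasing (-1)

-1


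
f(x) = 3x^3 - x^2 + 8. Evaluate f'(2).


Differentiate f(x) = 3x^3 - x^2 + 8 term by term:
f'(x) = 9x^2 - 2x
Substitute x = 2:
f'(2) = 9 * 2^2 - 2 * 2 + 0
= 36 - 4 + 0
= 32

32


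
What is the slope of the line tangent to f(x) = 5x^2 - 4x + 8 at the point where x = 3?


The slope of the tangent line equals f'(x) at the point.
f(x) = 5x^2 - 4x + 8
f'(x) = 10x - 4
At x = 3:
f'(3) = 10 * 3 - 4
= 30 - 4
= 26

26


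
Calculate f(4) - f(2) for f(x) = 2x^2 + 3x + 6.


Net change = f(b) - f(a)
f(x) = 2x^2 + 3x + 6
Compute f(4):
f(4) = 2 * 4^2 + 3 * 4 + 6
= 32 + 12 + 6
= 50
Compute f(2):
f(2) = 2 * 2^2 + 3 * 2 + 6
= 8 + 6 + 6
= 20
Net change = 50 - 20 = 30

30


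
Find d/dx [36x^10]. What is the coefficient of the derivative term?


We apply the power rule: d/dx [ax^n] = a*n * x^(n-1)
d/dx [36x^10]
= 36 * 10 * x^(10-1)
= 360x^9
The coefficient is 360

360


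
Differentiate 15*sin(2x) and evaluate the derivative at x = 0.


Apply the chain rule to differentiate 15*sin(2x):
d/dx [15*sin(2x)]
= 15 * cos(2x) * d/dx(2x)
= 15 * 2 * cos(2x)
= 30 * cos(2x)
Evaluate at x = 0:
= 30 * cos(0)
= 30 * 1
= 30

30


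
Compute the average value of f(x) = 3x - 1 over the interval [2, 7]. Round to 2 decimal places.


Average value = 1/(b-a) * integral from a to b of f(x) dx
First compute the integral of 3x - 1:
F(x) = (3/2)x^2 - x
F(7) = 3/2 * 49 - 1 * 7 = 133/2
F(2) = 3/2 * 4 - 1 * 2 = 4
Integral = 133/2 - 4 = 125/2
Average = (125/2) / (7 - 2) = (125/2) / 5
= 25/2 = 12.50

12.50


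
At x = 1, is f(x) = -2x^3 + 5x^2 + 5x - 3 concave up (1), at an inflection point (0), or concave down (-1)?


Concavity is determined by the sign of f''(x).
f(x) = -2x^3 + 5x^2 + 5x - 3
f'(x) = -6x^2 + 10x + 5
f''(x) = -12x + 10
f''(1) = -12 * 1 + 10
= -12 + 10
= -2
Since f''(1) < 0, the function is concave down (-1)

-1


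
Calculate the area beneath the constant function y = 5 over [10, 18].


The area under a constant function y = 5 is a rectangle.
Width = 18 - 10 = 8
Height = 5
Area = width * height
= 8 * 5
= 40

40


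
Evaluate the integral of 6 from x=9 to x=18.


The integral of a constant k over [a, b] equals k * (b - a).
integral from 9 to 18 of 6 dx
= 6 * (18 - 9)
= 6 * 9
= 54

54


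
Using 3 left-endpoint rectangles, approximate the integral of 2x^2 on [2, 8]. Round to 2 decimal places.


Left Riemann sum uses left endpoints of each subinterval.
Interval: [2, 8], n = 3
dx = (8 - 2) / 3 = 2
Left endpoints: [2, 4, 6]
f values: [8, 32, 72]
Sum = dx * (sum of f values)
= 2 * 112
= 224 = 224.00

224.00


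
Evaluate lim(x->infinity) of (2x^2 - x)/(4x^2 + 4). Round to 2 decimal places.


For limits at infinity with equal-degree polynomials,
we compare leading coefficients.
Numerator leading term: 2x^2
Denominator leading term: 4x^2
Divide both by x^2:
lim = (2 - 1/x) / (4 + 4/x^2)
As x -> infinity, the 1/x and 1/x^2 terms vanish:
= 2/4 = 1/2 = 0.50

0.50


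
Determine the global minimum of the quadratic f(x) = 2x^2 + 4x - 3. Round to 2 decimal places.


For a quadratic f(x) = ax^2 + bx + c with a > 0, the minimum is at the vertex.
Vertex x-coordinate: x = -b/(2a)
x = -(4) / (2 * 2)
x = -4/4 = -1
Substitute back to find the minimum value:
f(-1) = 2 * (-1)^2 + 4 * (-1) - 3
= 2 - 4 - 3
= -5 = -5.00

-5.00


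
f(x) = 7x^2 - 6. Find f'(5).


Differentiate term by term using power and sum rules:
f(x) = 7x^2 - 6
f'(x) = 14x
Substitute x = 5:
f'(5) = 14 * 5 + 0
= 70 + 0
= 70

70


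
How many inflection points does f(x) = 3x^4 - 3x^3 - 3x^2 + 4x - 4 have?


Inflection points occur where f''(x) = 0 and concavity changes.
f(x) = 3x^4 - 3x^3 - 3x^2 + 4x - 4
f'(x) = 12x^3 - 9x^2 - 6x + 4
f''(x) = 36x^2 - 18x - 6
This is a quadratic in x. Use the discriminant to count real roots.
Discriminant = (-18)^2 - 4 * 36 * (-6)
= 324 - (-864)
= 1188
Since discriminant > 0, f''(x) = 0 has 2 distinct real solutions.
A quadratic with two distinct real roots changes sign at each root, so concavity changes at both.
Number of inflection points: 2

2


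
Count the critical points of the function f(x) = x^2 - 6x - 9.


Find where f'(x) = 0:
f'(x) = 2x - 6
Set f'(x) = 0:
2x - 6 = 0
x = 6 / 2 = 3
This is a linear equation in x, so there is exactly one solution.
Number of critical points: 1

1


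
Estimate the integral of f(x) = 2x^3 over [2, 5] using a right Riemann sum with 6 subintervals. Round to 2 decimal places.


Right Riemann sum uses right endpoints of each subinterval.
Interval: [2, 5], n = 6
dx = (5 - 2) / 6 = 1/2
Right endpoints: [5/2, 3, 7/2, 4, 9/2, 5]
f values: [125/4, 54, 343/4, 128, 729/4, 250]
Sum = dx * (sum of f values)
= 1/2 * 2925/4
= 2925/8 ≈ 365.63

365.63


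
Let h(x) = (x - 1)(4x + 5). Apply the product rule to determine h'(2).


Let u(x) = x - 1 and v(x) = 4x + 5
u'(x) = 1
v'(x) = 4
Product rule: h'(x) = u'(x)*v(x) + u(x)*v'(x)
= 1 * (4x + 5) + (x - 1) * 4
At x = 2:
u(2) = 1 * 2 - 1 = 1
v(2) = 4 * 2 + 5 = 13
h'(2) = 1 * 13 + 1 * 4
= 13 + 4
= 17

17


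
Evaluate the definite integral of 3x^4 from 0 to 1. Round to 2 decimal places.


Find the antiderivative of 3x^4:
F(x) = 3/5 * x^5
Apply the Fundamental Theorem of Calculus:
F(1) - F(0)
= 3/5 * 1^5 - 3/5 * 0^5
= 3/5 * (1 - 0)
= 3/5 * 1
= 3/5 = 0.60

0.60


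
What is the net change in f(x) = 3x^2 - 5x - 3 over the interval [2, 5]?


Net change = f(b) - f(a)
f(x) = 3x^2 - 5x - 3
Compute f(5):
f(5) = 3 * 5^2 - 5 * 5 - 3
= 75 - 25 - 3
= 47
Compute f(2):
f(2) = 3 * 2^2 - 5 * 2 - 3
= 12 - 10 - 3
= -1
Net change = 47 - (-1) = 48

48


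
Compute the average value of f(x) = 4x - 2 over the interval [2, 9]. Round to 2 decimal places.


Average value = 1/(b-a) * integral from a to b of f(x) dx
First compute the integral of 4x - 2:
F(x) = 2x^2 - 2x
F(9) = 2 * 81 - 2 * 9 = 144
F(2) = 2 * 4 - 2 * 2 = 4
Integral = 144 - 4 = 140
Average = 140 / (9 - 2) = 140 / 7
= 20 = 20.00

20.00


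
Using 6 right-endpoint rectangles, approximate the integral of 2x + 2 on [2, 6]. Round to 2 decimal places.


Right Riemann sum uses right endpoints of each subinterval.
Interval: [2, 6], n = 6
dx = (6 - 2) / 6 = 2/3
Right endpoints: [8/3, 10/3, 4, 14/3, 16/3, 6]
f values: [22/3, 26/3, 10, 34/3, 38/3, 14]
Sum = dx * (sum of f values)
= 2/3 * 64
= 128/3 ≈ 42.67

42.67


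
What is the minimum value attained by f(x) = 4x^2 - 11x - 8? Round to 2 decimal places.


For a quadratic f(x) = ax^2 + bx + c with a > 0, the minimum is at the vertex.
Vertex x-coordinate: x = -b/(2a)
x = -(-11) / (2 * 4)
x = 11/8
Substitute back to find the minimum value:
f(11/8) = 4 * (11/8)^2 - 11 * (11/8) - 8
= 121/16 - 121/8 - 8
= -249/16 ≈ -15.56

-15.56


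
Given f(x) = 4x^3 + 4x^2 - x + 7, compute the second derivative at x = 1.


First derivative:
f'(x) = 12x^2 + 8x - 1
Second derivative:
f''(x) = 24x + 8
Substitute x = 1:
f''(1) = 24 * 1 + 8
= 24 + 8
= 32

32


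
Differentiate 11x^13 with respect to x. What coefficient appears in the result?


We apply the power rule: d/dx [ax^n] = a*n * x^(n-1)
d/dx [11x^13]
= 11 * 13 * x^(13-1)
= 143x^12
The coefficient is 143

143


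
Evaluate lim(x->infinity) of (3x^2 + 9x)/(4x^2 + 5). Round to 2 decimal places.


For limits at infinity with equal-degree polynomials,
we compare leading coefficients.
Numerator leading term: 3x^2
Denominator leading term: 4x^2
Divide both by x^2:
lim = (3 + 9/x) / (4 + 5/x^2)
As x -> infinity, the 1/x and 1/x^2 terms vanish:
= 3/4 = 0.75

0.75


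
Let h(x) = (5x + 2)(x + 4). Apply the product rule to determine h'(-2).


Let u(x) = 5x + 2 and v(x) = x + 4
u'(x) = 5
v'(x) = 1
Product rule: h'(x) = u'(x)*v(x) + u(x)*v'(x)
= 5 * (x + 4) + (5x + 2) * 1
At x = -2:
u(-2) = 5 * (-2) + 2 = -8
v(-2) = 1 * (-2) + 4 = 2
h'(-2) = 5 * 2 + (-8) * 1
= 10 - 8
= 2

2


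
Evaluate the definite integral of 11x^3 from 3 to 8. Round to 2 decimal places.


Find the antiderivative of 11x^3:
F(x) = 11/4 * x^4
Apply the Fundamental Theorem of Calculus:
F(8) - F(3)
= 11/4 * 8^4 - 11/4 * 3^4
= 11/4 * (4096 - 81)
= 11/4 * 4015
= 44165/4 = 11041.25

11041.25


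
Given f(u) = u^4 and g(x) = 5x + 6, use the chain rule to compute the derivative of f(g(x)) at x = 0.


Using the chain rule: (f(g(x)))' = f'(g(x)) * g'(x)
First, find g(0):
g(0) = 5 * 0 + 6 = 6
Next, f'(u) = 4u^3
And g'(x) = 5
So f'(g(0)) * g'(0)
= 4 * 6^3 * 5
= 4 * 216 * 5
= 4320

4320


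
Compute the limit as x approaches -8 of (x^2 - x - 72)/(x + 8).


Direct substitution gives 0/0, so we factor the numerator.
Factor: (x^2 - x - 72) = (x + 8)(x - 9)
Cancel the common factor (x + 8):
(x^2 - x - 72)/(x + 8) = (x - 9)
Now substitute x = -8:
= (-8) - (9) = -17

-17


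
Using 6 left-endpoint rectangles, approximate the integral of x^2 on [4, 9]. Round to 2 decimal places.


Left Riemann sum uses left endpoints of each subinterval.
Interval: [4, 9], n = 6
dx = (9 - 4) / 6 = 5/6
Left endpoints: [4, 29/6, 17/3, 13/2, 22/3, 49/6]
f values: [16, 841/36, 289/9, 169/4, 484/9, 2401/36]
Sum = dx * (sum of f values)
= 5/6 * 8431/36
= 42155/216 ≈ 195.16

195.16


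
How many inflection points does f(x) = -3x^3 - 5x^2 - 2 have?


Inflection points occur where f''(x) = 0 and concavity changes.
f(x) = -3x^3 - 5x^2 - 2
f'(x) = -9x^2 - 10x
f''(x) = -18x - 10
Set f''(x) = 0:
-18x - 10 = 0
x = 10 / (-18) = -5/9
Since f''(x) is linear (degree 1), it changes sign at this point.
Therefore there is exactly 1 inflection point.

1


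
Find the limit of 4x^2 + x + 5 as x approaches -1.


Since polynomials are continuous, we use direct substitution.
lim(x->-1) of 4x^2 + x + 5
= 4 * (-1)^2 + 1 * (-1) + 5
= 4 - 1 + 5
= 8

8


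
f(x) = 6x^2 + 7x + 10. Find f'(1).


Differentiate term by term using power and sum rules:
f(x) = 6x^2 + 7x + 10
f'(x) = 12x + 7
Substitute x = 1:
f'(1) = 12 * 1 + 7
= 12 + 7
= 19

19


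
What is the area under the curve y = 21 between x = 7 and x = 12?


The area under a constant function y = 21 is a rectangle.
Width = 12 - 7 = 5
Height = 21
Area = width * height
= 5 * 21
= 105

105


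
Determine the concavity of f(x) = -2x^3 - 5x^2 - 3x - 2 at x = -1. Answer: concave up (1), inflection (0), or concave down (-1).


Concavity is determined by the sign of f''(x).
f(x) = -2x^3 - 5x^2 - 3x - 2
f'(x) = -6x^2 - 10x - 3
f''(x) = -12x - 10
f''(-1) = -12 * (-1) - 10
= 12 - 10
= 2
Since f''(-1) > 0, the function is concave up (1)

1


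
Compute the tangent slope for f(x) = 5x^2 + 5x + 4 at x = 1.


The slope of the tangent line equals f'(x) at the point.
f(x) = 5x^2 + 5x + 4
f'(x) = 10x + 5
At x = 1:
f'(1) = 10 * 1 + 5
= 10 + 5
= 15

15


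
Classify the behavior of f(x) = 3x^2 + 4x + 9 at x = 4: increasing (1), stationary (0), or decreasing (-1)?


Compute f'(x) to determine behavior:
f'(x) = 6x + 4
f'(4) = 6 * 4 + 4
= 24 + 4
= 28
Since f'(4) > 0, the function is increasing (1)

1


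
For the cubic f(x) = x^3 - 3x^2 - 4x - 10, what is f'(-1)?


Differentiate f(x) = x^3 - 3x^2 - 4x - 10 term by term:
f'(x) = 3x^2 - 6x - 4
Substitute x = -1:
f'(-1) = 3 * (-1)^2 - 6 * (-1) - 4
= 3 + 6 - 4
= 5

5


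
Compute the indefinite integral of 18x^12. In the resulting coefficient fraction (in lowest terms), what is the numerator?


Apply the power rule for integration:
integral of ax^n dx = a/(n+1) * x^(n+1) + C
integral of 18x^12 dx
= 18/13 * x^13 + C
The coefficient in lowest terms is 18/13, and its numerator is 18

18


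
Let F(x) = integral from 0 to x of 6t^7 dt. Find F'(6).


By the Fundamental Theorem of Calculus (Part 1):
If F(x) = integral from 0 to x of f(t) dt, then F'(x) = f(x)
Here f(t) = 6t^7
So F'(x) = 6x^7
Evaluate at x = 6:
F'(6) = 6 * 6^7
= 6 * 279936
= 1679616

1679616


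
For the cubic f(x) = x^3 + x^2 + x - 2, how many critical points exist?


Find where f'(x) = 0:
f(x) = x^3 + x^2 + x - 2
f'(x) = 3x^2 + 2x + 1
This is a quadratic in x. Use the discriminant to count real roots.
Discriminant = (2)^2 - 4 * 3 * 1
= 4 - 12
= -8
Since discriminant < 0, f'(x) = 0 has no real solutions.
Number of critical points: 0

0


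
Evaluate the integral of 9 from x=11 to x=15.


The integral of a constant k over [a, b] equals k * (b - a).
integral from 11 to 15 of 9 dx
= 9 * (15 - 11)
= 9 * 4
= 36

36


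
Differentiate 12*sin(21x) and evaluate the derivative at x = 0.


Apply the chain rule to differentiate 12*sin(21x):
d/dx [12*sin(21x)]
= 12 * cos(21x) * d/dx(21x)
= 12 * 21 * cos(21x)
= 252 * cos(21x)
Evaluate at x = 0:
= 252 * cos(0)
= 252 * 1
= 252

252


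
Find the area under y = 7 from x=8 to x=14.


The area under a constant function y = 7 is a rectangle.
Width = 14 - 8 = 6
Height = 7
Area = width * height
= 6 * 7
= 42

42


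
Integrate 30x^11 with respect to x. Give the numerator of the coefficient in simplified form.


Apply the power rule for integration:
integral of ax^n dx = a/(n+1) * x^(n+1) + C
integral of 30x^11 dx
= 30/12 * x^12 + C
= 5/2 * x^12 + C
The coefficient in lowest terms is 5/2, and its numerator is 5

5


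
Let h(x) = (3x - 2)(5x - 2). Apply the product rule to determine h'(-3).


Let u(x) = 3x - 2 and v(x) = 5x - 2
u'(x) = 3
v'(x) = 5
Product rule: h'(x) = u'(x)*v(x) + u(x)*v'(x)
= 3 * (5x - 2) + (3x - 2) * 5
At x = -3:
u(-3) = 3 * (-3) - 2 = -11
v(-3) = 5 * (-3) - 2 = -17
h'(-3) = 3 * (-17) + (-11) * 5
= -51 - 55
= -106

-106


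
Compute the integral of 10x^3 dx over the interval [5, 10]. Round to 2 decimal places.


Find the antiderivative of 10x^3:
F(x) = 10/4 * x^4
Apply the Fundamental Theorem of Calculus:
F(10) - F(5)
= 10/4 * 10^4 - 10/4 * 5^4
= 10/4 * (10000 - 625)
= 10/4 * 9375
= 46875/2 = 23437.50

23437.50


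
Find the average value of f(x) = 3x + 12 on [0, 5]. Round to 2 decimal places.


Average value = 1/(b-a) * integral from a to b of f(x) dx
First compute the integral of 3x + 12:
F(x) = (3/2)x^2 + 12x
F(5) = 3/2 * 25 + 12 * 5 = 195/2
F(0) = 3/2 * 0 + 12 * 0 = 0
Integral = 195/2 - 0 = 195/2
Average = (195/2) / (5 - 0) = (195/2) / 5
= 39/2 = 19.50

19.50


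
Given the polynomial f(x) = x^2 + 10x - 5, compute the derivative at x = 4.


Differentiate term by term using power and sum rules:
f(x) = x^2 + 10x - 5
f'(x) = 2x + 10
Substitute x = 4:
f'(4) = 2 * 4 + 10
= 8 + 10
= 18

18


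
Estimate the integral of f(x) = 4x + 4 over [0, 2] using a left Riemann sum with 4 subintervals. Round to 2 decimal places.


Left Riemann sum uses left endpoints of each subinterval.
Interval: [0, 2], n = 4
dx = (2 - 0) / 4 = 1/2
Left endpoints: [0, 1/2, 1, 3/2]
f values: [4, 6, 8, 10]
Sum = dx * (sum of f values)
= 1/2 * 28
= 14 = 14.00

14.00


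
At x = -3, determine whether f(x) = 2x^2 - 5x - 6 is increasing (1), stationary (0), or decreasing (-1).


Compute f'(x) to determine behavior:
f'(x) = 4x - 5
f'(-3) = 4 * (-3) - 5
= -12 - 5
= -17
Since f'(-3) < 0, the function is decreasing (-1)

-1


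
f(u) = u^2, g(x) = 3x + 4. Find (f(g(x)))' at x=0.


Using the chain rule: (f(g(x)))' = f'(g(x)) * g'(x)
First, find g(0):
g(0) = 3 * 0 + 4 = 4
Next, f'(u) = 2u
And g'(x) = 3
So f'(g(0)) * g'(0)
= 2 * 4 * 3
= 24

24


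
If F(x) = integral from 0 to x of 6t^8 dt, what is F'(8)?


By the Fundamental Theorem of Calculus (Part 1):
If F(x) = integral from 0 to x of f(t) dt, then F'(x) = f(x)
Here f(t) = 6t^8
So F'(x) = 6x^8
Evaluate at x = 8:
F'(8) = 6 * 8^8
= 6 * 16777216
= 100663296

100663296


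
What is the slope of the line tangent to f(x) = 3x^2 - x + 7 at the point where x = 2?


The slope of the tangent line equals f'(x) at the point.
f(x) = 3x^2 - x + 7
f'(x) = 6x - 1
At x = 2:
f'(2) = 6 * 2 - 1
= 12 - 1
= 11

11


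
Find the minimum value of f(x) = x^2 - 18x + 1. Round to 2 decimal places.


For a quadratic f(x) = ax^2 + bx + c with a > 0, the minimum is at the vertex.
Vertex x-coordinate: x = -b/(2a)
x = -(-18) / (2 * 1)
x = 18/2 = 9
Substitute back to find the minimum value:
f(9) = 1 * 9^2 - 18 * 9 + 1
= 81 - 162 + 1
= -80 = -80.00

-80.00


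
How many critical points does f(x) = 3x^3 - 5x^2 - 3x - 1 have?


Find where f'(x) = 0:
f(x) = 3x^3 - 5x^2 - 3x - 1
f'(x) = 9x^2 - 10x - 3
This is a quadratic in x. Use the discriminant to count real roots.
Discriminant = (-10)^2 - 4 * 9 * (-3)
= 100 - (-108)
= 208
Since discriminant > 0, f'(x) = 0 has 2 real solutions.
Number of critical points: 2

2


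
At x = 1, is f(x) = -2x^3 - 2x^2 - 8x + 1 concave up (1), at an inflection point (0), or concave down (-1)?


Concavity is determined by the sign of f''(x).
f(x) = -2x^3 - 2x^2 - 8x + 1
f'(x) = -6x^2 - 4x - 8
f''(x) = -12x - 4
f''(1) = -12 * 1 - 4
= -12 - 4
= -16
Since f''(1) < 0, the function is concave down (-1)

-1


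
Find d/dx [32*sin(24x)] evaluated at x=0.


Apply the chain rule to differentiate 32*sin(24x):
d/dx [32*sin(24x)]
= 32 * cos(24x) * d/dx(24x)
= 32 * 24 * cos(24x)
= 768 * cos(24x)
Evaluate at x = 0:
= 768 * cos(0)
= 768 * 1
= 768

768


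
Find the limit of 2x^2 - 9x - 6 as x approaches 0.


Since polynomials are continuous, we use direct substitution.
lim(x->0) of 2x^2 - 9x - 6
= 2 * 0^2 - 9 * 0 - 6
= 0 + 0 - 6
= -6

-6


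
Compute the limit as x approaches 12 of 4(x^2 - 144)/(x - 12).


Direct substitution gives 0/0, so we factor the numerator.
Factor: 4(x^2 - 144) = 4 * (x - 12)(x + 12)
Cancel the common factor (x - 12):
4(x^2 - 144)/(x - 12) = 4 * (x + 12)
Now substitute x = 12:
= 4 * (12 + 12) = 96

96


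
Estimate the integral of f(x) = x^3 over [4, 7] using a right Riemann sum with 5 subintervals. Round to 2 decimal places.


Right Riemann sum uses right endpoints of each subinterval.
Interval: [4, 7], n = 5
dx = (7 - 4) / 5 = 3/5
Right endpoints: [23/5, 26/5, 29/5, 32/5, 7]
f values: [12167/125, 17576/125, 24389/125, 32768/125, 343]
Sum = dx * (sum of f values)
= 3/5 * 5191/5
= 15573/25 = 622.92

622.92


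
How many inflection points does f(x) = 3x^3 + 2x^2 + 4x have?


Inflection points occur where f''(x) = 0 and concavity changes.
f(x) = 3x^3 + 2x^2 + 4x
f'(x) = 9x^2 + 4x + 4
f''(x) = 18x + 4
Set f''(x) = 0:
18x + 4 = 0
x = -4 / 18 = -2/9
Since f''(x) is linear (degree 1), it changes sign at this point.
Therefore there is exactly 1 inflection point.

1


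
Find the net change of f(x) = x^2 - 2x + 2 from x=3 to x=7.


Net change = f(b) - f(a)
f(x) = x^2 - 2x + 2
Compute f(7):
f(7) = 1 * 7^2 - 2 * 7 + 2
= 49 - 14 + 2
= 37
Compute f(3):
f(3) = 1 * 3^2 - 2 * 3 + 2
= 9 - 6 + 2
= 5
Net change = 37 - 5 = 32

32


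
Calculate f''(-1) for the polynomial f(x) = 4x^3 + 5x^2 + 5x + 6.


First derivative:
f'(x) = 12x^2 + 10x + 5
Second derivative:
f''(x) = 24x + 10
Substitute x = -1:
f''(-1) = 24 * (-1) + 10
= -24 + 10
= -14

-14


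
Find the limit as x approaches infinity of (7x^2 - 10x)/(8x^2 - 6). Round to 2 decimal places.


For limits at infinity with equal-degree polynomials,
we compare leading coefficients.
Numerator leading term: 7x^2
Denominator leading term: 8x^2
Divide both by x^2:
lim = (7 - 10/x) / (8 - 6/x^2)
As x -> infinity, the 1/x and 1/x^2 terms vanish:
= 7/8 ≈ 0.88

0.88


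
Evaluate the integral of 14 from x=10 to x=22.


The integral of a constant k over [a, b] equals k * (b - a).
integral from 10 to 22 of 14 dx
= 14 * (22 - 10)
= 14 * 12
= 168

168


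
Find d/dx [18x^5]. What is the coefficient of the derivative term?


We apply the power rule: d/dx [ax^n] = a*n * x^(n-1)
d/dx [18x^5]
= 18 * 5 * x^(5-1)
= 90x^4
The coefficient is 90

90


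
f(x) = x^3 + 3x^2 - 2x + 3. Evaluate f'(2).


Differentiate f(x) = x^3 + 3x^2 - 2x + 3 term by term:
f'(x) = 3x^2 + 6x - 2
Substitute x = 2:
f'(2) = 3 * 2^2 + 6 * 2 - 2
= 12 + 12 - 2
= 22

22


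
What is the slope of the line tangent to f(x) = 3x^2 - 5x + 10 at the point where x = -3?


The slope of the tangent line equals f'(x) at the point.
f(x) = 3x^2 - 5x + 10
f'(x) = 6x - 5
At x = -3:
f'(-3) = 6 * (-3) - 5
= -18 - 5
= -23

-23


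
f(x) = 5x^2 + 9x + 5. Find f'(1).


Differentiate term by term using power and sum rules:
f(x) = 5x^2 + 9x + 5
f'(x) = 10x + 9
Substitute x = 1:
f'(1) = 10 * 1 + 9
= 10 + 9
= 19

19


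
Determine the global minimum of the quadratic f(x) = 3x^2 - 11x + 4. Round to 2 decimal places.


For a quadratic f(x) = ax^2 + bx + c with a > 0, the minimum is at the vertex.
Vertex x-coordinate: x = -b/(2a)
x = -(-11) / (2 * 3)
x = 11/6
Substitute back to find the minimum value:
f(11/6) = 3 * (11/6)^2 - 11 * (11/6) + 4
= 121/12 - 121/6 + 4
= -73/12 ≈ -6.08

-6.08


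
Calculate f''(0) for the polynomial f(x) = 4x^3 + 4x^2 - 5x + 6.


First derivative:
f'(x) = 12x^2 + 8x - 5
Second derivative:
f''(x) = 24x + 8
Substitute x = 0:
f''(0) = 24 * 0 + 8
= 0 + 8
= 8

8


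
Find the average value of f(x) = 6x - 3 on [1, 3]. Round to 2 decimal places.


Average value = 1/(b-a) * integral from a to b of f(x) dx
First compute the integral of 6x - 3:
F(x) = 3x^2 - 3x
F(3) = 3 * 9 - 3 * 3 = 18
F(1) = 3 * 1 - 3 * 1 = 0
Integral = 18 - 0 = 18
Average = 18 / (3 - 1) = 18 / 2
= 9 = 9.00

9.00


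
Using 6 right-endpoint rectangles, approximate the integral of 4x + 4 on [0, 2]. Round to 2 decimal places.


Right Riemann sum uses right endpoints of each subinterval.
Interval: [0, 2], n = 6
dx = (2 - 0) / 6 = 1/3
Right endpoints: [1/3, 2/3, 1, 4/3, 5/3, 2]
f values: [16/3, 20/3, 8, 28/3, 32/3, 12]
Sum = dx * (sum of f values)
= 1/3 * 52
= 52/3 ≈ 17.33

17.33


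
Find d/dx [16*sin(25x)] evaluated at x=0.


Apply the chain rule to differentiate 16*sin(25x):
d/dx [16*sin(25x)]
= 16 * cos(25x) * d/dx(25x)
= 16 * 25 * cos(25x)
= 400 * cos(25x)
Evaluate at x = 0:
= 400 * cos(0)
= 400 * 1
= 400

400


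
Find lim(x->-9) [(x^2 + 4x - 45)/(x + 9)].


Direct substitution gives 0/0, so we factor the numerator.
Factor: (x^2 + 4x - 45) = (x + 9)(x - 5)
Cancel the common factor (x + 9):
(x^2 + 4x - 45)/(x + 9) = (x - 5)
Now substitute x = -9:
= (-9) - (5) = -14

-14


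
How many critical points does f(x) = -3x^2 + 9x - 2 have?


Find where f'(x) = 0:
f'(x) = -6x + 9
Set f'(x) = 0:
-6x + 9 = 0
x = -9 / (-6) = 3/2
This is a linear equation in x, so there is exactly one solution.
Number of critical points: 1

1


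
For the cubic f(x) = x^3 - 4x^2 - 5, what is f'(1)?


Differentiate f(x) = x^3 - 4x^2 - 5 term by term:
f'(x) = 3x^2 - 8x
Substitute x = 1:
f'(1) = 3 * 1^2 - 8 * 1 + 0
= 3 - 8 + 0
= -5

-5


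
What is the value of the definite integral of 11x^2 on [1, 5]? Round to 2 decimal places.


Find the antiderivative of 11x^2:
F(x) = 11/3 * x^3
Apply the Fundamental Theorem of Calculus:
F(5) - F(1)
= 11/3 * 5^3 - 11/3 * 1^3
= 11/3 * (125 - 1)
= 11/3 * 124
= 1364/3 ≈ 454.67

454.67


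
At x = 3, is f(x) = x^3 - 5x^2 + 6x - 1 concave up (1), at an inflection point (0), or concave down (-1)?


Concavity is determined by the sign of f''(x).
f(x) = x^3 - 5x^2 + 6x - 1
f'(x) = 3x^2 - 10x + 6
f''(x) = 6x - 10
f''(3) = 6 * 3 - 10
= 18 - 10
= 8
Since f''(3) > 0, the function is concave up (1)

1


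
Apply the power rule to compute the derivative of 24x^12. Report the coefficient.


We apply the power rule: d/dx [ax^n] = a*n * x^(n-1)
d/dx [24x^12]
= 24 * 12 * x^(12-1)
= 288x^11
The coefficient is 288

288


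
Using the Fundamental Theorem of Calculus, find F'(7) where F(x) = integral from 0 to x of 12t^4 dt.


By the Fundamental Theorem of Calculus (Part 1):
If F(x) = integral from 0 to x of f(t) dt, then F'(x) = f(x)
Here f(t) = 12t^4
So F'(x) = 12x^4
Evaluate at x = 7:
F'(7) = 12 * 7^4
= 12 * 2401
= 28812

28812


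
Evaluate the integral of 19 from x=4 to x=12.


The integral of a constant k over [a, b] equals k * (b - a).
integral from 4 to 12 of 19 dx
= 19 * (12 - 4)
= 19 * 8
= 152

152


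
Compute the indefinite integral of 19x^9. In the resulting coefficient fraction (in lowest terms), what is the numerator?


Apply the power rule for integration:
integral of ax^n dx = a/(n+1) * x^(n+1) + C
integral of 19x^9 dx
= 19/10 * x^10 + C
The coefficient in lowest terms is 19/10, and its numerator is 19

19


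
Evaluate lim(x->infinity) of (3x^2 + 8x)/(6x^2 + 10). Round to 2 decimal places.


For limits at infinity with equal-degree polynomials,
we compare leading coefficients.
Numerator leading term: 3x^2
Denominator leading term: 6x^2
Divide both by x^2:
lim = (3 + 8/x) / (6 + 10/x^2)
As x -> infinity, the 1/x and 1/x^2 terms vanish:
= 3/6 = 1/2 = 0.50

0.50


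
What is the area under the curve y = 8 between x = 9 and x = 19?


The area under a constant function y = 8 is a rectangle.
Width = 19 - 9 = 10
Height = 8
Area = width * height
= 10 * 8
= 80

80


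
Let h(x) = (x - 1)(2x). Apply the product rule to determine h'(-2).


Let u(x) = x - 1 and v(x) = 2x
u'(x) = 1
v'(x) = 2
Product rule: h'(x) = u'(x)*v(x) + u(x)*v'(x)
= 1 * (2x) + (x - 1) * 2
At x = -2:
u(-2) = 1 * (-2) - 1 = -3
v(-2) = 2 * (-2) + 0 = -4
h'(-2) = 1 * (-4) + (-3) * 2
= -4 - 6
= -10

-10


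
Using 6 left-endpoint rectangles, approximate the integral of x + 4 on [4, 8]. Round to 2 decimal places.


Left Riemann sum uses left endpoints of each subinterval.
Interval: [4, 8], n = 6
dx = (8 - 4) / 6 = 2/3
Left endpoints: [4, 14/3, 16/3, 6, 20/3, 22/3]
f values: [8, 26/3, 28/3, 10, 32/3, 34/3]
Sum = dx * (sum of f values)
= 2/3 * 58
= 116/3 ≈ 38.67

38.67


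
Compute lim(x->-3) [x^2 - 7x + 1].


Since polynomials are continuous, we use direct substitution.
lim(x->-3) of x^2 - 7x + 1
= 1 * (-3)^2 - 7 * (-3) + 1
= 9 + 21 + 1
= 31

31


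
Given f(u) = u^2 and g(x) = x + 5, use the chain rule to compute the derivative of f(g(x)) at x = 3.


Using the chain rule: (f(g(x)))' = f'(g(x)) * g'(x)
First, find g(3):
g(3) = 1 * 3 + 5 = 8
Next, f'(u) = 2u
And g'(x) = 1
So f'(g(3)) * g'(3)
= 2 * 8 * 1
= 16

16


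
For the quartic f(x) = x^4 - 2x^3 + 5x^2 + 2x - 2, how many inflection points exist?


Inflection points occur where f''(x) = 0 and concavity changes.
f(x) = x^4 - 2x^3 + 5x^2 + 2x - 2
f'(x) = 4x^3 - 6x^2 + 10x + 2
f''(x) = 12x^2 - 12x + 10
This is a quadratic in x. Use the discriminant to count real roots.
Discriminant = (-12)^2 - 4 * 12 * 10
= 144 - 480
= -336
Since discriminant < 0, f''(x) = 0 has no real solutions.
Number of inflection points: 0

0


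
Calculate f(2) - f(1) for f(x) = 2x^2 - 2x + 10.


Net change = f(b) - f(a)
f(x) = 2x^2 - 2x + 10
Compute f(2):
f(2) = 2 * 2^2 - 2 * 2 + 10
= 8 - 4 + 10
= 14
Compute f(1):
f(1) = 2 * 1^2 - 2 * 1 + 10
= 2 - 2 + 10
= 10
Net change = 14 - 10 = 4

4


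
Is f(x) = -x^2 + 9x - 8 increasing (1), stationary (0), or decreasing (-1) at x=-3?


Compute f'(x) to determine behavior:
f'(x) = -2x + 9
f'(-3) = -2 * (-3) + 9
= 6 + 9
= 15
Since f'(-3) > 0, the function is increasing (1)

1


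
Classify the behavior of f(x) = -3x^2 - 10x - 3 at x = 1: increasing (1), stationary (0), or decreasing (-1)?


Compute f'(x) to determine behavior:
f'(x) = -6x - 10
f'(1) = -6 * 1 - 10
= -6 - 10
= -16
Since f'(1) < 0, the function is decreasing (-1)

-1


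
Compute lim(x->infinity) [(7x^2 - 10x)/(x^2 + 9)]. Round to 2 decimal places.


For limits at infinity with equal-degree polynomials,
we compare leading coefficients.
Numerator leading term: 7x^2
Denominator leading term: x^2
Divide both by x^2:
lim = (7 - 10/x) / (1 + 9/x^2)
As x -> infinity, the 1/x and 1/x^2 terms vanish:
= 7/1 = 7 = 7.00

7.00


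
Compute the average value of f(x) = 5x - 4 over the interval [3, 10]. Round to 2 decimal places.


Average value = 1/(b-a) * integral from a to b of f(x) dx
First compute the integral of 5x - 4:
F(x) = (5/2)x^2 - 4x
F(10) = 5/2 * 100 - 4 * 10 = 210
F(3) = 5/2 * 9 - 4 * 3 = 21/2
Integral = 210 - 21/2 = 399/2
Average = (399/2) / (10 - 3) = (399/2) / 7
= 57/2 = 28.50

28.50


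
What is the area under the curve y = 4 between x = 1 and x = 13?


The area under a constant function y = 4 is a rectangle.
Width = 13 - 1 = 12
Height = 4
Area = width * height
= 12 * 4
= 48

48


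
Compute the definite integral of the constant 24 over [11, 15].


The integral of a constant k over [a, b] equals k * (b - a).
integral from 11 to 15 of 24 dx
= 24 * (15 - 11)
= 24 * 4
= 96

96


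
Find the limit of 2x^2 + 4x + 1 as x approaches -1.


Since polynomials are continuous, we use direct substitution.
lim(x->-1) of 2x^2 + 4x + 1
= 2 * (-1)^2 + 4 * (-1) + 1
= 2 - 4 + 1
= -1

-1


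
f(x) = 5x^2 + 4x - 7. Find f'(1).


Differentiate term by term using power and sum rules:
f(x) = 5x^2 + 4x - 7
f'(x) = 10x + 4
Substitute x = 1:
f'(1) = 10 * 1 + 4
= 10 + 4
= 14

14


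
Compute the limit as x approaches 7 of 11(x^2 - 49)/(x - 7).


Direct substitution gives 0/0, so we factor the numerator.
Factor: 11(x^2 - 49) = 11 * (x - 7)(x + 7)
Cancel the common factor (x - 7):
11(x^2 - 49)/(x - 7) = 11 * (x + 7)
Now substitute x = 7:
= 11 * (7 + 7) = 154

154


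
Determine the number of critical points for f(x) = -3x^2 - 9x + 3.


Find where f'(x) = 0:
f'(x) = -6x - 9
Set f'(x) = 0:
-6x - 9 = 0
x = 9 / (-6) = -3/2
This is a linear equation in x, so there is exactly one solution.
Number of critical points: 1

1


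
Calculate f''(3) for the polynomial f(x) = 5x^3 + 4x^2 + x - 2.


First derivative:
f'(x) = 15x^2 + 8x + 1
Second derivative:
f''(x) = 30x + 8
Substitute x = 3:
f''(3) = 30 * 3 + 8
= 90 + 8
= 98

98


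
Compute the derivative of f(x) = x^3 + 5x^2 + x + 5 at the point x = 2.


Differentiate f(x) = x^3 + 5x^2 + x + 5 term by term:
f'(x) = 3x^2 + 10x + 1
Substitute x = 2:
f'(2) = 3 * 2^2 + 10 * 2 + 1
= 12 + 20 + 1
= 33

33


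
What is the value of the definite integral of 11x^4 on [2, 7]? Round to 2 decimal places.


Find the antiderivative of 11x^4:
F(x) = 11/5 * x^5
Apply the Fundamental Theorem of Calculus:
F(7) - F(2)
= 11/5 * 7^5 - 11/5 * 2^5
= 11/5 * (16807 - 32)
= 11/5 * 16775
= 36905 = 36905.00

36905.00


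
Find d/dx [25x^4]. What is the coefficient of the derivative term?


We apply the power rule: d/dx [ax^n] = a*n * x^(n-1)
d/dx [25x^4]
= 25 * 4 * x^(4-1)
= 100x^3
The coefficient is 100

100


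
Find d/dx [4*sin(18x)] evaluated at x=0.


Apply the chain rule to differentiate 4*sin(18x):
d/dx [4*sin(18x)]
= 4 * cos(18x) * d/dx(18x)
= 4 * 18 * cos(18x)
= 72 * cos(18x)
Evaluate at x = 0:
= 72 * cos(0)
= 72 * 1
= 72

72


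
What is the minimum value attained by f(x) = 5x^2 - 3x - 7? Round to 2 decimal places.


For a quadratic f(x) = ax^2 + bx + c with a > 0, the minimum is at the vertex.
Vertex x-coordinate: x = -b/(2a)
x = -(-3) / (2 * 5)
x = 3/10
Substitute back to find the minimum value:
f(3/10) = 5 * (3/10)^2 - 3 * (3/10) - 7
= 9/20 - 9/10 - 7
= -149/20 = -7.45

-7.45


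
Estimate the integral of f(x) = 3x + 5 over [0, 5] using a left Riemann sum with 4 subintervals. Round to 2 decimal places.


Left Riemann sum uses left endpoints of each subinterval.
Interval: [0, 5], n = 4
dx = (5 - 0) / 4 = 5/4
Left endpoints: [0, 5/4, 5/2, 15/4]
f values: [5, 35/4, 25/2, 65/4]
Sum = dx * (sum of f values)
= 5/4 * 85/2
= 425/8 ≈ 53.13

53.13


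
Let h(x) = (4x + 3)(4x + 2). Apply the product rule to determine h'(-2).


Let u(x) = 4x + 3 and v(x) = 4x + 2
u'(x) = 4
v'(x) = 4
Product rule: h'(x) = u'(x)*v(x) + u(x)*v'(x)
= 4 * (4x + 2) + (4x + 3) * 4
At x = -2:
u(-2) = 4 * (-2) + 3 = -5
v(-2) = 4 * (-2) + 2 = -6
h'(-2) = 4 * (-6) + (-5) * 4
= -24 - 20
= -44

-44
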